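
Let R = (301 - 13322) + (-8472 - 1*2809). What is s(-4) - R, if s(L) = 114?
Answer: 24416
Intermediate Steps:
R = -24302 (R = -13021 + (-8472 - 2809) = -13021 - 11281 = -24302)
s(-4) - R = 114 - 1*(-24302) = 114 + 24302 = 24416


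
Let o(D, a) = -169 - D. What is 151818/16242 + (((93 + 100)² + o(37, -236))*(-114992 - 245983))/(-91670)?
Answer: 7239846480397/49630138 ≈ 1.4588e+5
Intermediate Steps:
151818/16242 + (((93 + 100)² + o(37, -236))*(-114992 - 245983))/(-91670) = 151818/16242 + (((93 + 100)² + (-169 - 1*37))*(-114992 - 245983))/(-91670) = 151818*(1/16242) + ((193² + (-169 - 37))*(-360975))*(-1/91670) = 25303/2707 + ((37249 - 206)*(-360975))*(-1/91670) = 25303/2707 + (37043*(-360975))*(-1/91670) = 25303/2707 - 13371596925*(-1/91670) = 25303/2707 + 2674319385/18334 = 7239846480397/49630138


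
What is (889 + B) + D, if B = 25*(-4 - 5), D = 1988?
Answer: 2652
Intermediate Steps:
B = -225 (B = 25*(-9) = -225)
(889 + B) + D = (889 - 225) + 1988 = 664 + 1988 = 2652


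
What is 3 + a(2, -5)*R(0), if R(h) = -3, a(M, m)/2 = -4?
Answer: 27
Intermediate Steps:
a(M, m) = -8 (a(M, m) = 2*(-4) = -8)
3 + a(2, -5)*R(0) = 3 - 8*(-3) = 3 + 24 = 27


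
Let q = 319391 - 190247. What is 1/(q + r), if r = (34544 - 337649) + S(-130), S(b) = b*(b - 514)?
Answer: -1/90241 ≈ -1.1081e-5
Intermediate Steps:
S(b) = b*(-514 + b)
q = 129144
r = -219385 (r = (34544 - 337649) - 130*(-514 - 130) = -303105 - 130*(-644) = -303105 + 83720 = -219385)
1/(q + r) = 1/(129144 - 219385) = 1/(-90241) = -1/90241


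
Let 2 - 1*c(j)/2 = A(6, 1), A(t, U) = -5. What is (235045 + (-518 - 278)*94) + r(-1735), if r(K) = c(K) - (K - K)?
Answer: 160235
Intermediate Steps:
c(j) = 14 (c(j) = 4 - 2*(-5) = 4 + 10 = 14)
r(K) = 14 (r(K) = 14 - (K - K) = 14 - 1*0 = 14 + 0 = 14)
(235045 + (-518 - 278)*94) + r(-1735) = (235045 + (-518 - 278)*94) + 14 = (235045 - 796*94) + 14 = (235045 - 74824) + 14 = 160221 + 14 = 160235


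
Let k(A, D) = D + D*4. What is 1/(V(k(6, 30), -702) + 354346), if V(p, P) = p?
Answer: 1/354496 ≈ 2.8209e-6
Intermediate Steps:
k(A, D) = 5*D (k(A, D) = D + 4*D = 5*D)
1/(V(k(6, 30), -702) + 354346) = 1/(5*30 + 354346) = 1/(150 + 354346) = 1/354496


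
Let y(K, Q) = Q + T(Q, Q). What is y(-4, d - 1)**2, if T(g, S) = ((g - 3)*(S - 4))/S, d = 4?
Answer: 9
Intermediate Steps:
T(g, S) = (-4 + S)*(-3 + g)/S (T(g, S) = ((-3 + g)*(-4 + S))/S = ((-4 + S)*(-3 + g))/S = (-4 + S)*(-3 + g)/S)
y(K, Q) = Q + (12 - 4*Q + Q*(-3 + Q))/Q
y(-4, d - 1)**2 = (-7 + 2*(4 - 1) + 12/(4 - 1))**2 = (-7 + 2*3 + 12/3)**2 = (-7 + 6 + 12*(1/3))**2 = (-7 + 6 + 4)**2 = 3**2 = 9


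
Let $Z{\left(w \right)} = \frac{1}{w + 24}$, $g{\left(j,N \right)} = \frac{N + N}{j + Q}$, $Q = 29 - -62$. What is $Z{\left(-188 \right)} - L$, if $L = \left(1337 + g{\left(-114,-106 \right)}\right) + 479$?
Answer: $- \frac{6884743}{3772} \approx -1825.2$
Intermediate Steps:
$Q = 91$ ($Q = 29 + 62 = 91$)
$g{\left(j,N \right)} = \frac{2 N}{91 + j}$ ($g{\left(j,N \right)} = \frac{N + N}{j + 91} = \frac{2 N}{91 + j}$)
$L = \frac{41980}{23}$ ($L = \left(1337 + 2 \left(-106\right) \frac{1}{91 - 114}\right) + 479 = \left(1337 + 2 \left(-106\right) \frac{1}{-23}\right) + 479 = \left(1337 + 2 \left(-106\right) \left(- \frac{1}{23}\right)\right) + 479 = \left(1337 + \frac{212}{23}\right) + 479 = \frac{30963}{23} + 479 = \frac{41980}{23} \approx 1825.2$)
$Z{\left(w \right)} = \frac{1}{24 + w}$
$Z{\left(-188 \right)} - L = \frac{1}{24 - 188} - \frac{41980}{23} = \frac{1}{-164} - \frac{41980}{23} = - \frac{1}{164} - \frac{41980}{23} = - \frac{6884743}{3772}$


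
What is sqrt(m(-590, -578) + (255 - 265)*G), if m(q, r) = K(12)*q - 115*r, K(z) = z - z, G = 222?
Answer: 5*sqrt(2570) ≈ 253.48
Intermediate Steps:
K(z) = 0
m(q, r) = -115*r (m(q, r) = 0*q - 115*r = 0 - 115*r = -115*r)
sqrt(m(-590, -578) + (255 - 265)*G) = sqrt(-115*(-578) + (255 - 265)*222) = sqrt(66470 - 10*222) = sqrt(66470 - 2220) = sqrt(64250) = 5*sqrt(2570)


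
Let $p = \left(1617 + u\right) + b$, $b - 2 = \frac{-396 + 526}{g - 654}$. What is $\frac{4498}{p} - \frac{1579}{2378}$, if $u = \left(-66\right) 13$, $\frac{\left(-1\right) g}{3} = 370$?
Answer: $\frac{8374361885}{1595963786} \approx 5.2472$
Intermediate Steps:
$g = -1110$ ($g = \left(-3\right) 370 = -1110$)
$u = -858$
$b = \frac{1699}{882}$ ($b = 2 + \frac{-396 + 526}{-1110 - 654} = 2 + \frac{130}{-1764} = 2 + 130 \left(- \frac{1}{1764}\right) = 2 - \frac{65}{882} = \frac{1699}{882} \approx 1.9263$)
$p = \frac{671137}{882}$ ($p = \left(1617 - 858\right) + \frac{1699}{882} = 759 + \frac{1699}{882} = \frac{671137}{882} \approx 760.93$)
$\frac{4498}{p} - \frac{1579}{2378} = \frac{4498}{\frac{671137}{882}} - \frac{1579}{2378} = 4498 \cdot \frac{882}{671137} - \frac{1579}{2378} = \frac{3967236}{671137} - \frac{1579}{2378} = \frac{8374361885}{1595963786}$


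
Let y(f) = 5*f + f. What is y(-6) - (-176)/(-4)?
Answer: -80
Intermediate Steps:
y(f) = 6*f
y(-6) - (-176)/(-4) = 6*(-6) - (-176)/(-4) = -36 - (-176)*(-1)/4 = -36 - 8*11/2 = -36 - 44 = -80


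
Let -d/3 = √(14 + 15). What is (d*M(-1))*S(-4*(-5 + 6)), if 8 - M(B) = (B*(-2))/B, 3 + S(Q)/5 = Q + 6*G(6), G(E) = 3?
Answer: -1650*√29 ≈ -8885.5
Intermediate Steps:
S(Q) = 75 + 5*Q (S(Q) = -15 + 5*(Q + 6*3) = -15 + 5*(Q + 18) = -15 + 5*(18 + Q) = -15 + (90 + 5*Q) = 75 + 5*Q)
M(B) = 10 (M(B) = 8 - B*(-2)/B = 8 - (-2*B)/B = 8 - 1*(-2) = 8 + 2 = 10)
d = -3*√29 (d = -3*√(14 + 15) = -3*√29 ≈ -16.155)
(d*M(-1))*S(-4*(-5 + 6)) = (-3*√29*10)*(75 + 5*(-4*(-5 + 6))) = (-30*√29)*(75 + 5*(-4*1)) = (-30*√29)*(75 + 5*(-4)) = (-30*√29)*(75 - 20) = -30*√29*55 = -1650*√29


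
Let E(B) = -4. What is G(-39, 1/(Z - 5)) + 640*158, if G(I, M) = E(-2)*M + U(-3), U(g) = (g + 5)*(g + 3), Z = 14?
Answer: 910076/9 ≈ 1.0112e+5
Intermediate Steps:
U(g) = (3 + g)*(5 + g) (U(g) = (5 + g)*(3 + g) = (3 + g)*(5 + g))
G(I, M) = -4*M (G(I, M) = -4*M + (15 + (-3)² + 8*(-3)) = -4*M + (15 + 9 - 24) = -4*M + 0 = -4*M)
G(-39, 1/(Z - 5)) + 640*158 = -4/(14 - 5) + 640*158 = -4/9 + 101120 = 910076/9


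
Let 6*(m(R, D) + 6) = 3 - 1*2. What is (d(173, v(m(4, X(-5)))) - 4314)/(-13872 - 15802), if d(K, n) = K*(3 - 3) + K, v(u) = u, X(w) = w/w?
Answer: 4141/29674 ≈ 0.13955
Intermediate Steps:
X(w) = 1
m(R, D) = -35/6 (m(R, D) = -6 + (3 - 1*2)/6 = -6 + (3 - 2)/6 = -6 + (⅙)*1 = -6 + ⅙ = -35/6)
d(K, n) = K (d(K, n) = K*0 + K = 0 + K = K)
(d(173, v(m(4, X(-5)))) - 4314)/(-13872 - 15802) = (173 - 4314)/(-13872 - 15802) = -4141/(-29674) = -4141*(-1/29674) = 4141/29674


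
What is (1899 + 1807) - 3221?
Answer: 485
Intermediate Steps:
(1899 + 1807) - 3221 = 3706 - 3221 = 485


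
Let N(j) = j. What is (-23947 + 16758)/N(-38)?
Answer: 7189/38 ≈ 189.18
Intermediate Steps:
(-23947 + 16758)/N(-38) = (-23947 + 16758)/(-38) = -7189*(-1/38) = 7189/38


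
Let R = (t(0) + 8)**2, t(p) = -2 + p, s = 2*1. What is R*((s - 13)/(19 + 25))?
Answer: -9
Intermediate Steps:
s = 2
R = 36 (R = ((-2 + 0) + 8)**2 = (-2 + 8)**2 = 6**2 = 36)
R*((s - 13)/(19 + 25)) = 36*((2 - 13)/(19 + 25)) = 36*(-11/44) = 36*(-11*1/44) = 36*(-1/4) = -9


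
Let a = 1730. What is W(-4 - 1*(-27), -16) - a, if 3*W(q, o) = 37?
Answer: -5153/3 ≈ -1717.7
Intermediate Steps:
W(q, o) = 37/3 (W(q, o) = (⅓)*37 = 37/3)
W(-4 - 1*(-27), -16) - a = 37/3 - 1*1730 = 37/3 - 1730 = -5153/3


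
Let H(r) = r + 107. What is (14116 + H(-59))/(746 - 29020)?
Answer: -7082/14137 ≈ -0.50095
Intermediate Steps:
H(r) = 107 + r
(14116 + H(-59))/(746 - 29020) = (14116 + (107 - 59))/(746 - 29020) = (14116 + 48)/(-28274) = 14164*(-1/28274) = -7082/14137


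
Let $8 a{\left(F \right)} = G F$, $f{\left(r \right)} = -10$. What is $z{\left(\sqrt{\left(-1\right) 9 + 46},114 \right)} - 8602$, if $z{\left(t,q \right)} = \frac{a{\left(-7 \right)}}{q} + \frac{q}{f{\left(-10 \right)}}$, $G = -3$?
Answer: $- \frac{13092333}{1520} \approx -8613.4$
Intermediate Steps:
$a{\left(F \right)} = - \frac{3 F}{8}$ ($a{\left(F \right)} = \frac{\left(-3\right) F}{8} = - \frac{3 F}{8}$)
$z{\left(t,q \right)} = - \frac{q}{10} + \frac{21}{8 q}$ ($z{\left(t,q \right)} = \frac{\left(- \frac{3}{8}\right) \left(-7\right)}{q} + \frac{q}{-10} = \frac{21}{8 q} + q \left(- \frac{1}{10}\right) = \frac{21}{8 q} - \frac{q}{10} = - \frac{q}{10} + \frac{21}{8 q}$)
$z{\left(\sqrt{\left(-1\right) 9 + 46},114 \right)} - 8602 = \left(\left(- \frac{1}{10}\right) 114 + \frac{21}{8 \cdot 114}\right) - 8602 = \left(- \frac{57}{5} + \frac{21}{8} \cdot \frac{1}{114}\right) - 8602 = \left(- \frac{57}{5} + \frac{7}{304}\right) - 8602 = - \frac{17293}{1520} - 8602 = - \frac{13092333}{1520}$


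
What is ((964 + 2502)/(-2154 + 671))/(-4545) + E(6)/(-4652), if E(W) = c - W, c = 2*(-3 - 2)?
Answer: 30991898/7838893305 ≈ 0.0039536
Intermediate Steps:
c = -10 (c = 2*(-5) = -10)
E(W) = -10 - W
((964 + 2502)/(-2154 + 671))/(-4545) + E(6)/(-4652) = ((964 + 2502)/(-2154 + 671))/(-4545) + (-10 - 1*6)/(-4652) = (3466/(-1483))*(-1/4545) + (-10 - 6)*(-1/4652) = (3466*(-1/1483))*(-1/4545) - 16*(-1/4652) = -3466/1483*(-1/4545) + 4/1163 = 3466/6740235 + 4/1163 = 30991898/7838893305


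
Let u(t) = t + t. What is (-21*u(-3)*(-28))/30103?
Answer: -3528/30103 ≈ -0.11720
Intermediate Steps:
u(t) = 2*t
(-21*u(-3)*(-28))/30103 = (-42*(-3)*(-28))/30103 = (-21*(-6)*(-28))*(1/30103) = (126*(-28))*(1/30103) = -3528*1/30103 = -3528/30103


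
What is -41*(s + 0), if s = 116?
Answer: -4756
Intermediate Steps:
-41*(s + 0) = -41*(116 + 0) = -41*116 = -4756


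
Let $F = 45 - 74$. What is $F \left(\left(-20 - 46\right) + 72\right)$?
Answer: $-174$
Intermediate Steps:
$F = -29$
$F \left(\left(-20 - 46\right) + 72\right) = - 29 \left(\left(-20 - 46\right) + 72\right) = - 29 \left(-66 + 72\right) = \left(-29\right) 6 = -174$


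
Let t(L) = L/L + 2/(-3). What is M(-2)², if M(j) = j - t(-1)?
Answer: 49/9 ≈ 5.4444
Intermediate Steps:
t(L) = ⅓ (t(L) = 1 + 2*(-⅓) = 1 - ⅔ = ⅓)
M(j) = -⅓ + j (M(j) = j - 1*⅓ = j - ⅓ = -⅓ + j)
M(-2)² = (-⅓ - 2)² = (-7/3)² = 49/9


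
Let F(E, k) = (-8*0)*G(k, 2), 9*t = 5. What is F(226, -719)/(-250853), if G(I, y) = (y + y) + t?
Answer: 0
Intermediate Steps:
t = 5/9 (t = (⅑)*5 = 5/9 ≈ 0.55556)
G(I, y) = 5/9 + 2*y (G(I, y) = (y + y) + 5/9 = 2*y + 5/9 = 5/9 + 2*y)
F(E, k) = 0 (F(E, k) = (-8*0)*(5/9 + 2*2) = 0*(5/9 + 4) = 0*(41/9) = 0)
F(226, -719)/(-250853) = 0/(-250853) = 0*(-1/250853) = 0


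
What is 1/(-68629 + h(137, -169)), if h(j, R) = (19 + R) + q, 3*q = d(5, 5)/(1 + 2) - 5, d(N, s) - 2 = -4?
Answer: -9/619028 ≈ -1.4539e-5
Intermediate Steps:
d(N, s) = -2 (d(N, s) = 2 - 4 = -2)
q = -17/9 (q = (-2/(1 + 2) - 5)/3 = (-2/3 - 5)/3 = (-2*⅓ - 5)/3 = (-⅔ - 5)/3 = (⅓)*(-17/3) = -17/9 ≈ -1.8889)
h(j, R) = 154/9 + R (h(j, R) = (19 + R) - 17/9 = 154/9 + R)
1/(-68629 + h(137, -169)) = 1/(-68629 + (154/9 - 169)) = 1/(-68629 - 1367/9) = 1/(-619028/9) = -9/619028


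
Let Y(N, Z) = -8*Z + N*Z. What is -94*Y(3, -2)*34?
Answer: -31960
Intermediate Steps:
-94*Y(3, -2)*34 = -(-188)*(-8 + 3)*34 = -(-188)*(-5)*34 = -94*10*34 = -940*34 = -31960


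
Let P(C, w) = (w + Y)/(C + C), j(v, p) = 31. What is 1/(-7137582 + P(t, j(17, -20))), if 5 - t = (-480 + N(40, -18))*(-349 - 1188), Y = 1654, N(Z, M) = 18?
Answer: -1420178/10136636931281 ≈ -1.4010e-7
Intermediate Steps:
t = -710089 (t = 5 - (-480 + 18)*(-349 - 1188) = 5 - (-462)*(-1537) = 5 - 1*710094 = 5 - 710094 = -710089)
P(C, w) = (1654 + w)/(2*C) (P(C, w) = (w + 1654)/(C + C) = (1654 + w)/((2*C)) = (1654 + w)*(1/(2*C)) = (1654 + w)/(2*C))
1/(-7137582 + P(t, j(17, -20))) = 1/(-7137582 + (½)*(1654 + 31)/(-710089)) = 1/(-7137582 + (½)*(-1/710089)*1685) = 1/(-7137582 - 1685/1420178) = 1/(-10136636931281/1420178) = -1420178/10136636931281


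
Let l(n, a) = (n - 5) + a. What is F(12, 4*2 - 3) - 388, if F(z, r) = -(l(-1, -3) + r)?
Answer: -384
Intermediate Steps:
l(n, a) = -5 + a + n (l(n, a) = (-5 + n) + a = -5 + a + n)
F(z, r) = 9 - r (F(z, r) = -((-5 - 3 - 1) + r) = -(-9 + r) = 9 - r)
F(12, 4*2 - 3) - 388 = (9 - (4*2 - 3)) - 388 = (9 - (8 - 3)) - 388 = (9 - 1*5) - 388 = (9 - 5) - 388 = 4 - 388 = -384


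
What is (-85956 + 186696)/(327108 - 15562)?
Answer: 50370/155773 ≈ 0.32336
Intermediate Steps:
(-85956 + 186696)/(327108 - 15562) = 100740/311546 = 100740*(1/311546) = 50370/155773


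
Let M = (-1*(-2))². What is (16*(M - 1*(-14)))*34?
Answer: 9792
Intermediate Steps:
M = 4 (M = 2² = 4)
(16*(M - 1*(-14)))*34 = (16*(4 - 1*(-14)))*34 = (16*(4 + 14))*34 = (16*18)*34 = 288*34 = 9792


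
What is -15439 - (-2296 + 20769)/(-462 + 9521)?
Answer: -139880374/9059 ≈ -15441.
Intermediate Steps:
-15439 - (-2296 + 20769)/(-462 + 9521) = -15439 - 18473/9059 = -139880374/9059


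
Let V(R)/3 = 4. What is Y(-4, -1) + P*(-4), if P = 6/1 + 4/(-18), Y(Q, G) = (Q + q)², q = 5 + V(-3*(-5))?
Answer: 1313/9 ≈ 145.89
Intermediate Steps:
V(R) = 12 (V(R) = 3*4 = 12)
q = 17 (q = 5 + 12 = 17)
Y(Q, G) = (17 + Q)² (Y(Q, G) = (Q + 17)² = (17 + Q)²)
P = 52/9 (P = 6*1 + 4*(-1/18) = 6 - 2/9 = 52/9 ≈ 5.7778)
Y(-4, -1) + P*(-4) = (17 - 4)² + (52/9)*(-4) = 13² - 208/9 = 169 - 208/9 = 1313/9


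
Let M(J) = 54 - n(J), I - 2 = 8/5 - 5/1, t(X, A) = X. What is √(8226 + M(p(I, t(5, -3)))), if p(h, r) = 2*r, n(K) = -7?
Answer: √8287 ≈ 91.033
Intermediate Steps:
I = -7/5 (I = 2 + (8/5 - 5/1) = 2 + (8*(⅕) - 5*1) = 2 + (8/5 - 5) = 2 - 17/5 = -7/5 ≈ -1.4000)
M(J) = 61 (M(J) = 54 - 1*(-7) = 54 + 7 = 61)
√(8226 + M(p(I, t(5, -3)))) = √(8226 + 61) = √8287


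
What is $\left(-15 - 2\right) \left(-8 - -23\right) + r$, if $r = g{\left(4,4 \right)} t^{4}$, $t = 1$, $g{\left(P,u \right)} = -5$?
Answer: $-260$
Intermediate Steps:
$r = -5$ ($r = - 5 \cdot 1^{4} = \left(-5\right) 1 = -5$)
$\left(-15 - 2\right) \left(-8 - -23\right) + r = \left(-15 - 2\right) \left(-8 - -23\right) - 5 = \left(-15 - 2\right) \left(-8 + 23\right) - 5 = \left(-17\right) 15 - 5 = -255 - 5 = -260$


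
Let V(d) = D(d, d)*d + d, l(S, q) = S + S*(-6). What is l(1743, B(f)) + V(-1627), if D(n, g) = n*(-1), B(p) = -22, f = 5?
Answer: -2657471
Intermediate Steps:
D(n, g) = -n
l(S, q) = -5*S (l(S, q) = S - 6*S = -5*S)
V(d) = d - d² (V(d) = (-d)*d + d = -d² + d = d - d²)
l(1743, B(f)) + V(-1627) = -5*1743 - 1627*(1 - 1*(-1627)) = -8715 - 1627*(1 + 1627) = -8715 - 1627*1628 = -8715 - 2648756 = -2657471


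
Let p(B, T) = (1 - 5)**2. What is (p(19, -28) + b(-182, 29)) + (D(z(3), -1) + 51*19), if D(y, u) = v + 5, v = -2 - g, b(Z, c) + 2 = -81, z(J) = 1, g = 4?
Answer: 901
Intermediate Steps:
b(Z, c) = -83 (b(Z, c) = -2 - 81 = -83)
v = -6 (v = -2 - 1*4 = -2 - 4 = -6)
p(B, T) = 16 (p(B, T) = (-4)**2 = 16)
D(y, u) = -1 (D(y, u) = -6 + 5 = -1)
(p(19, -28) + b(-182, 29)) + (D(z(3), -1) + 51*19) = (16 - 83) + (-1 + 51*19) = -67 + (-1 + 969) = -67 + 968 = 901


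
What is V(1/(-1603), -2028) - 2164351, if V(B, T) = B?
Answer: -3469454654/1603 ≈ -2.1644e+6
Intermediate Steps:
V(1/(-1603), -2028) - 2164351 = 1/(-1603) - 2164351 = -1/1603 - 2164351 = -3469454654/1603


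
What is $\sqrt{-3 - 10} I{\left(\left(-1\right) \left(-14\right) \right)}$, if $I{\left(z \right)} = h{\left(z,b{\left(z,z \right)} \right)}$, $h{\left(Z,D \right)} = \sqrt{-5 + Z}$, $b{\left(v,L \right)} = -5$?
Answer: $3 i \sqrt{13} \approx 10.817 i$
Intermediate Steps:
$I{\left(z \right)} = \sqrt{-5 + z}$
$\sqrt{-3 - 10} I{\left(\left(-1\right) \left(-14\right) \right)} = \sqrt{-3 - 10} \sqrt{-5 - -14} = \sqrt{-13} \sqrt{-5 + 14} = i \sqrt{13} \sqrt{9} = i \sqrt{13} \cdot 3 = 3 i \sqrt{13}$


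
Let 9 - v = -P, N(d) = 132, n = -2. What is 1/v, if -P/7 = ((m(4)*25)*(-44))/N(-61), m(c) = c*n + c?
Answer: -3/673 ≈ -0.0044577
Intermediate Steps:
m(c) = -c (m(c) = c*(-2) + c = -2*c + c = -c)
P = -700/3 (P = -7*(-1*4*25)*(-44)/132 = -7*-4*25*(-44)/132 = -7*(-100*(-44))/132 = -30800/132 = -7*100/3 = -700/3 ≈ -233.33)
v = -673/3 (v = 9 - (-1)*(-700)/3 = 9 - 1*700/3 = 9 - 700/3 = -673/3 ≈ -224.33)
1/v = 1/(-673/3) = -3/673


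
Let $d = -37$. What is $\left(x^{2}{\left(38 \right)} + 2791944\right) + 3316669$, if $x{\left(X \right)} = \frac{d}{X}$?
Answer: $\frac{8820838541}{1444} \approx 6.1086 \cdot 10^{6}$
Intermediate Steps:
$x{\left(X \right)} = - \frac{37}{X}$
$\left(x^{2}{\left(38 \right)} + 2791944\right) + 3316669 = \left(\left(- \frac{37}{38}\right)^{2} + 2791944\right) + 3316669 = \left(\frac{1369}{1444} + 2791944\right) + 3316669 = \frac{4031568505}{1444} + 3316669 = \frac{8820838541}{1444}$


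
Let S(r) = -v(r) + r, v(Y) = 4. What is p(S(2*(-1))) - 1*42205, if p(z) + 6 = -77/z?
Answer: -253189/6 ≈ -42198.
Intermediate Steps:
S(r) = -4 + r (S(r) = -1*4 + r = -4 + r)
p(z) = -6 - 77/z
p(S(2*(-1))) - 1*42205 = (-6 - 77/(-4 + 2*(-1))) - 1*42205 = (-6 - 77/(-4 - 2)) - 42205 = (-6 - 77/(-6)) - 42205 = (-6 - 77*(-1/6)) - 42205 = (-6 + 77/6) - 42205 = 41/6 - 42205 = -253189/6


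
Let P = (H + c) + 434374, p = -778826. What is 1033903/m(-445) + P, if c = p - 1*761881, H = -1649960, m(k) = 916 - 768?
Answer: -406897461/148 ≈ -2.7493e+6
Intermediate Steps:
m(k) = 148
c = -1540707 (c = -778826 - 1*761881 = -778826 - 761881 = -1540707)
P = -2756293 (P = (-1649960 - 1540707) + 434374 = -3190667 + 434374 = -2756293)
1033903/m(-445) + P = 1033903/148 - 2756293 = -406897461/148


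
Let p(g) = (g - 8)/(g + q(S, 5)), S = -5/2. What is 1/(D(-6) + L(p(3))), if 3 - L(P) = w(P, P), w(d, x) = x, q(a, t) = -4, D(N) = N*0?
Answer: -½ ≈ -0.50000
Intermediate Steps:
D(N) = 0
S = -5/2 (S = -5*½ = -5/2 ≈ -2.5000)
p(g) = (-8 + g)/(-4 + g) (p(g) = (g - 8)/(g - 4) = (-8 + g)/(-4 + g))
L(P) = 3 - P
1/(D(-6) + L(p(3))) = 1/(0 + (3 - (-8 + 3)/(-4 + 3))) = 1/(0 + (3 - (-5)/(-1))) = 1/(0 + (3 - (-1)*(-5))) = 1/(0 + (3 - 1*5)) = 1/(0 + (3 - 5)) = 1/(0 - 2) = 1/(-2) = -½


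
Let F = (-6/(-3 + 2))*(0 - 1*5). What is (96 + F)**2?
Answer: 4356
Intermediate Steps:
F = -30 (F = (-6/(-1))*(0 - 5) = -6*(-1)*(-5) = 6*(-5) = -30)
(96 + F)**2 = (96 - 30)**2 = 66**2 = 4356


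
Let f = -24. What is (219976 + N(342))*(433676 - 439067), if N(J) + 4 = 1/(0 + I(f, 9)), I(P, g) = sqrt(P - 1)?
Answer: -1185869052 + 5391*I/5 ≈ -1.1859e+9 + 1078.2*I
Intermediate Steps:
I(P, g) = sqrt(-1 + P)
N(J) = -4 - I/5 (N(J) = -4 + 1/(0 + sqrt(-1 - 24)) = -4 + 1/(0 + sqrt(-25)) = -4 + 1/(0 + 5*I) = -4 + 1/(5*I) = -4 - I/5)
(219976 + N(342))*(433676 - 439067) = (219976 + (-4 - I/5))*(433676 - 439067) = (219972 - I/5)*(-5391) = -1185869052 + 5391*I/5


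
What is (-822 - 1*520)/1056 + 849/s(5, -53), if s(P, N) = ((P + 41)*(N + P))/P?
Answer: -7051/2208 ≈ -3.1934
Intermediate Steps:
s(P, N) = (41 + P)*(N + P)/P (s(P, N) = ((41 + P)*(N + P))/P = (41 + P)*(N + P)/P)
(-822 - 1*520)/1056 + 849/s(5, -53) = (-822 - 1*520)/1056 + 849/(41 - 53 + 5 + 41*(-53)/5) = (-822 - 520)*(1/1056) + 849/(41 - 53 + 5 + 41*(-53)*(1/5)) = -1342*1/1056 + 849/(41 - 53 + 5 - 2173/5) = -61/48 + 849/(-2208/5) = -61/48 + 849*(-5/2208) = -61/48 - 1415/736 = -7051/2208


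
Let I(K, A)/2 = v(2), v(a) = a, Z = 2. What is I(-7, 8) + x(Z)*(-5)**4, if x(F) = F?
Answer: 1254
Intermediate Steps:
I(K, A) = 4 (I(K, A) = 2*2 = 4)
I(-7, 8) + x(Z)*(-5)**4 = 4 + 2*(-5)**4 = 4 + 2*625 = 4 + 1250 = 1254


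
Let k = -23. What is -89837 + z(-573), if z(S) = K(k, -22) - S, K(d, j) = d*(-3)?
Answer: -89195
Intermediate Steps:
K(d, j) = -3*d
z(S) = 69 - S (z(S) = -3*(-23) - S = 69 - S)
-89837 + z(-573) = -89837 + (69 - 1*(-573)) = -89837 + (69 + 573) = -89837 + 642 = -89195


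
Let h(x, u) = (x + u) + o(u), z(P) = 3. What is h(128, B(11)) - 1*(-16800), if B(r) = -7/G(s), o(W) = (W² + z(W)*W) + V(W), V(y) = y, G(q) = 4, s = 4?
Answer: 270757/16 ≈ 16922.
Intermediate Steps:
o(W) = W² + 4*W (o(W) = (W² + 3*W) + W = W² + 4*W)
B(r) = -7/4
h(x, u) = u + x + u*(4 + u) (h(x, u) = (x + u) + u*(4 + u) = (u + x) + u*(4 + u) = u + x + u*(4 + u))
h(128, B(11)) - 1*(-16800) = (128 + (-7/4)² + 5*(-7/4)) - 1*(-16800) = (128 + 49/16 - 35/4) + 16800 = 1957/16 + 16800 = 270757/16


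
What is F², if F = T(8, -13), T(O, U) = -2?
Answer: 4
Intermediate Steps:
F = -2
F² = (-2)² = 4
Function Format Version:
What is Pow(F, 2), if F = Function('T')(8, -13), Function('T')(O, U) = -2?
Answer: 4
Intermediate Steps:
F = -2
Pow(F, 2) = Pow(-2, 2) = 4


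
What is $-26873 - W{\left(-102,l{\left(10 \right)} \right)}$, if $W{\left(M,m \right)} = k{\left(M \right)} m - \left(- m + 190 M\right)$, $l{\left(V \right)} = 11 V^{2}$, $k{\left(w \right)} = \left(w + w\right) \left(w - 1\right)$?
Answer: $-23160553$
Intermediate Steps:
$k{\left(w \right)} = 2 w \left(-1 + w\right)$
$W{\left(M,m \right)} = m - 190 M + 2 M m \left(-1 + M\right)$ ($W{\left(M,m \right)} = 2 M \left(-1 + M\right) m - \left(- m + 190 M\right) = 2 M m \left(-1 + M\right) - \left(- m + 190 M\right) = m - 190 M + 2 M m \left(-1 + M\right)$)
$-26873 - W{\left(-102,l{\left(10 \right)} \right)} = -26873 - \left(11 \cdot 10^{2} - -19380 + 2 \left(-102\right) 11 \cdot 10^{2} \left(-1 - 102\right)\right) = -26873 - \left(11 \cdot 100 + 19380 + 2 \left(-102\right) 11 \cdot 100 \left(-103\right)\right) = -26873 - \left(1100 + 19380 + 2 \left(-102\right) 1100 \left(-103\right)\right) = -26873 - \left(1100 + 19380 + 23113200\right) = -26873 - 23133680 = -23160553$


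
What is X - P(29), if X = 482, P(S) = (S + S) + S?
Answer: 395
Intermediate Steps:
P(S) = 3*S (P(S) = 2*S + S = 3*S)
X - P(29) = 482 - 3*29 = 482 - 1*87 = 482 - 87 = 395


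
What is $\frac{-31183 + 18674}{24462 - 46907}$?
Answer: $\frac{12509}{22445} \approx 0.55732$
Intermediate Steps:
$\frac{-31183 + 18674}{24462 - 46907} = - \frac{12509}{-22445} = \left(-12509\right) \left(- \frac{1}{22445}\right) = \frac{12509}{22445}$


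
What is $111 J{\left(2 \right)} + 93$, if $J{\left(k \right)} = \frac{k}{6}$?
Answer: $130$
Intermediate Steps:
$J{\left(k \right)} = \frac{k}{6}$ ($J{\left(k \right)} = k \frac{1}{6} = \frac{k}{6}$)
$111 J{\left(2 \right)} + 93 = 111 \cdot \frac{1}{6} \cdot 2 + 93 = 111 \cdot \frac{1}{3} + 93 = 37 + 93 = 130$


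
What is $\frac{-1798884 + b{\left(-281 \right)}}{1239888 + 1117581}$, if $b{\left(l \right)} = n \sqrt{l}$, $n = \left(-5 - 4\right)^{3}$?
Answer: $- \frac{199876}{261941} - \frac{81 i \sqrt{281}}{261941} \approx -0.76306 - 0.0051836 i$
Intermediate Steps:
$n = -729$ ($n = \left(-5 - 4\right)^{3} = \left(-9\right)^{3} = -729$)
$b{\left(l \right)} = - 729 \sqrt{l}$
$\frac{-1798884 + b{\left(-281 \right)}}{1239888 + 1117581} = \frac{-1798884 - 729 \sqrt{-281}}{1239888 + 1117581} = \frac{-1798884 - 729 i \sqrt{281}}{2357469} = \left(-1798884 - 729 i \sqrt{281}\right) \frac{1}{2357469} = - \frac{199876}{261941} - \frac{81 i \sqrt{281}}{261941}$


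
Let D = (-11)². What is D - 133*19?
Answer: -2406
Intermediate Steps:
D = 121
D - 133*19 = 121 - 133*19 = 121 - 2527 = -2406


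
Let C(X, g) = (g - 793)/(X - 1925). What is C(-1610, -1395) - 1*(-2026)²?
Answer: -14510027472/3535 ≈ -4.1047e+6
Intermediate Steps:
C(X, g) = (-793 + g)/(-1925 + X)
C(-1610, -1395) - 1*(-2026)² = (-793 - 1395)/(-1925 - 1610) - 1*(-2026)² = -2188/(-3535) - 1*4104676 = -1/3535*(-2188) - 4104676 = 2188/3535 - 4104676 = -14510027472/3535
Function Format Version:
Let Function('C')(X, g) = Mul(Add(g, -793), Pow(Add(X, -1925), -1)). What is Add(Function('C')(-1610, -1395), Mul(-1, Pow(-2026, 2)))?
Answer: Rational(-14510027472, 3535) ≈ -4.1047e+6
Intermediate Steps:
Function('C')(X, g) = Mul(Pow(Add(-1925, X), -1), Add(-793, g)) (Function('C')(X, g) = Mul(Add(-793, g), Pow(Add(-1925, X), -1)) = Mul(Pow(Add(-1925, X), -1), Add(-793, g)))
Add(Function('C')(-1610, -1395), Mul(-1, Pow(-2026, 2))) = Add(Mul(Pow(Add(-1925, -1610), -1), Add(-793, -1395)), Mul(-1, Pow(-2026, 2))) = Add(Mul(Pow(-3535, -1), -2188), Mul(-1, 4104676)) = Add(Mul(Rational(-1, 3535), -2188), -4104676) = Add(Rational(2188, 3535), -4104676) = Rational(-14510027472, 3535)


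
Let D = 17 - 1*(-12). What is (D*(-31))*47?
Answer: -42253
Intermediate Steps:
D = 29 (D = 17 + 12 = 29)
(D*(-31))*47 = (29*(-31))*47 = -899*47 = -42253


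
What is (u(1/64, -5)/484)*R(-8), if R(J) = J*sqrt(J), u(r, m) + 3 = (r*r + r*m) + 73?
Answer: -286401*I*sqrt(2)/123904 ≈ -3.2689*I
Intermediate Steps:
u(r, m) = 70 + r**2 + m*r (u(r, m) = -3 + ((r*r + r*m) + 73) = -3 + ((r**2 + m*r) + 73) = -3 + (73 + r**2 + m*r) = 70 + r**2 + m*r)
R(J) = J**(3/2)
(u(1/64, -5)/484)*R(-8) = ((70 + (1/64)**2 - 5/64)/484)*(-8)**(3/2) = ((70 + (1/64)**2 - 5*1/64)*(1/484))*(-16*I*sqrt(2)) = ((70 + 1/4096 - 5/64)*(1/484))*(-16*I*sqrt(2)) = ((286401/4096)*(1/484))*(-16*I*sqrt(2)) = 286401*(-16*I*sqrt(2))/1982464 = -286401*I*sqrt(2)/123904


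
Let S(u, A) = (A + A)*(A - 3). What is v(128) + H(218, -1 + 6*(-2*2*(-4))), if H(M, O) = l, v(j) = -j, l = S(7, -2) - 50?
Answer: -158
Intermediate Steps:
S(u, A) = 2*A*(-3 + A) (S(u, A) = (2*A)*(-3 + A) = 2*A*(-3 + A))
l = -30 (l = 2*(-2)*(-3 - 2) - 50 = 2*(-2)*(-5) - 50 = 20 - 50 = -30)
H(M, O) = -30
v(128) + H(218, -1 + 6*(-2*2*(-4))) = -1*128 - 30 = -128 - 30 = -158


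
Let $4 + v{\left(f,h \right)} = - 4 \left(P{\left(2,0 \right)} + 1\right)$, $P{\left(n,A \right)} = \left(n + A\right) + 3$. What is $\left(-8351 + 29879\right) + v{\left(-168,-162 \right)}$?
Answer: $21500$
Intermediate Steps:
$P{\left(n,A \right)} = 3 + A + n$ ($P{\left(n,A \right)} = \left(A + n\right) + 3 = 3 + A + n$)
$v{\left(f,h \right)} = -28$ ($v{\left(f,h \right)} = -4 - 4 \left(\left(3 + 0 + 2\right) + 1\right) = -4 - 4 \left(5 + 1\right) = -4 - 24 = -28$)
$\left(-8351 + 29879\right) + v{\left(-168,-162 \right)} = \left(-8351 + 29879\right) - 28 = 21528 - 28 = 21500$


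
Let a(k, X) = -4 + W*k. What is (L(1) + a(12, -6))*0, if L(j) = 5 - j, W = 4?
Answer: 0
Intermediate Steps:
a(k, X) = -4 + 4*k
(L(1) + a(12, -6))*0 = ((5 - 1*1) + (-4 + 4*12))*0 = ((5 - 1) + (-4 + 48))*0 = (4 + 44)*0 = 48*0 = 0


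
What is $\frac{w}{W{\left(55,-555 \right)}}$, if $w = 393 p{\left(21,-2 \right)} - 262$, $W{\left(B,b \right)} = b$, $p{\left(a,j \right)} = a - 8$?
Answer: $- \frac{131}{15} \approx -8.7333$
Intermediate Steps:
$p{\left(a,j \right)} = -8 + a$
$w = 4847$ ($w = 393 \left(-8 + 21\right) - 262 = 393 \cdot 13 - 262 = 5109 - 262 = 4847$)
$\frac{w}{W{\left(55,-555 \right)}} = \frac{4847}{-555} = 4847 \left(- \frac{1}{555}\right) = - \frac{131}{15}$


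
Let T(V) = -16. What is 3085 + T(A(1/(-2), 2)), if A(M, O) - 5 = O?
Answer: 3069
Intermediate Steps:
A(M, O) = 5 + O
3085 + T(A(1/(-2), 2)) = 3085 - 16 = 3069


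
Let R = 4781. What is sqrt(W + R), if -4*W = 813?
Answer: sqrt(18311)/2 ≈ 67.659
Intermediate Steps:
W = -813/4 (W = -1/4*813 = -813/4 ≈ -203.25)
sqrt(W + R) = sqrt(-813/4 + 4781) = sqrt(18311/4) = sqrt(18311)/2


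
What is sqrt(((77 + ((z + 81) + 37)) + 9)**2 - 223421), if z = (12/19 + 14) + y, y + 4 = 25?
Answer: 2*I*sqrt(14981293)/19 ≈ 407.43*I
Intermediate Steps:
y = 21 (y = -4 + 25 = 21)
z = 677/19 (z = (12/19 + 14) + 21 = 278/19 + 21 = 677/19 ≈ 35.632)
sqrt(((77 + ((z + 81) + 37)) + 9)**2 - 223421) = sqrt(((77 + ((677/19 + 81) + 37)) + 9)**2 - 223421) = sqrt(((77 + (2216/19 + 37)) + 9)**2 - 223421) = sqrt(((77 + 2919/19) + 9)**2 - 223421) = sqrt((4382/19 + 9)**2 - 223421) = sqrt((4553/19)**2 - 223421) = sqrt(20729809/361 - 223421) = sqrt(-59925172/361) = 2*I*sqrt(14981293)/19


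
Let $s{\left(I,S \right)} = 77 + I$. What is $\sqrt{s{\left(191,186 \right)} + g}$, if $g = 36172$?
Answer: $2 \sqrt{9110} \approx 190.89$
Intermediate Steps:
$\sqrt{s{\left(191,186 \right)} + g} = \sqrt{\left(77 + 191\right) + 36172} = \sqrt{268 + 36172} = \sqrt{36440} = 2 \sqrt{9110}$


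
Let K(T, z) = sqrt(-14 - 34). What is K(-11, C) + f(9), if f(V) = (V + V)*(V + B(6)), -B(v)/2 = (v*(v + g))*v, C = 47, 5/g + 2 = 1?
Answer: -1134 + 4*I*sqrt(3) ≈ -1134.0 + 6.9282*I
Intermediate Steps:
g = -5 (g = 5/(-2 + 1) = 5/(-1) = 5*(-1) = -5)
B(v) = -2*v**2*(-5 + v) (B(v) = -2*v*(v - 5)*v = -2*v*(-5 + v)*v = -2*v**2*(-5 + v))
K(T, z) = 4*I*sqrt(3) (K(T, z) = sqrt(-48) = 4*I*sqrt(3))
f(V) = 2*V*(-72 + V) (f(V) = (V + V)*(V + 2*6**2*(5 - 1*6)) = (2*V)*(V + 2*36*(5 - 6)) = (2*V)*(V + 2*36*(-1)) = (2*V)*(V - 72) = (2*V)*(-72 + V) = 2*V*(-72 + V))
K(-11, C) + f(9) = 4*I*sqrt(3) + 2*9*(-72 + 9) = 4*I*sqrt(3) + 2*9*(-63) = 4*I*sqrt(3) - 1134 = -1134 + 4*I*sqrt(3)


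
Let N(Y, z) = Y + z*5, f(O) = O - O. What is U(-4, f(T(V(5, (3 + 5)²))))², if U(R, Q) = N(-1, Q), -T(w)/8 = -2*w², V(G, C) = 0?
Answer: 1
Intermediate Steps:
T(w) = 16*w² (T(w) = -(-16)*w² = 16*w²)
f(O) = 0
N(Y, z) = Y + 5*z
U(R, Q) = -1 + 5*Q
U(-4, f(T(V(5, (3 + 5)²))))² = (-1 + 5*0)² = (-1 + 0)² = (-1)² = 1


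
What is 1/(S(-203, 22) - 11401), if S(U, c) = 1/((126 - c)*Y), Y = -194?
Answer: -20176/230026577 ≈ -8.7712e-5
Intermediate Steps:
S(U, c) = -1/(194*(126 - c)) (S(U, c) = 1/(126 - c*(-194)) = -1/194/(126 - c) = -1/(194*(126 - c)))
1/(S(-203, 22) - 11401) = 1/(1/(194*(-126 + 22)) - 11401) = 1/((1/194)/(-104) - 11401) = 1/((1/194)*(-1/104) - 11401) = 1/(-1/20176 - 11401) = 1/(-230026577/20176) = -20176/230026577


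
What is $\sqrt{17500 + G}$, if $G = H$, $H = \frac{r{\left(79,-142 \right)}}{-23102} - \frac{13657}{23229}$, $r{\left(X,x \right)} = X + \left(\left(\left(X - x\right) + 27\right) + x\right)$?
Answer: $\frac{\sqrt{559939282853779214702}}{178878786} \approx 132.29$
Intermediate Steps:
$r{\left(X,x \right)} = 27 + 2 X$ ($r{\left(X,x \right)} = X + \left(\left(27 + X - x\right) + x\right) = X + \left(27 + X\right) = 27 + 2 X$)
$H = - \frac{319801379}{536636358}$ ($H = \frac{27 + 2 \cdot 79}{-23102} - \frac{13657}{23229} = \left(27 + 158\right) \left(- \frac{1}{23102}\right) - \frac{13657}{23229} = 185 \left(- \frac{1}{23102}\right) - \frac{13657}{23229} = - \frac{185}{23102} - \frac{13657}{23229} = - \frac{319801379}{536636358} \approx -0.59594$)
$G = - \frac{319801379}{536636358} \approx -0.59594$
$\sqrt{17500 + G} = \sqrt{17500 - \frac{319801379}{536636358}} = \sqrt{\frac{9390816463621}{536636358}} = \frac{\sqrt{559939282853779214702}}{178878786}$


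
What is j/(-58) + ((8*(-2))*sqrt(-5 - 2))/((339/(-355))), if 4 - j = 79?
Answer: 75/58 + 5680*I*sqrt(7)/339 ≈ 1.2931 + 44.33*I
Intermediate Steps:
j = -75 (j = 4 - 1*79 = 4 - 79 = -75)
j/(-58) + ((8*(-2))*sqrt(-5 - 2))/((339/(-355))) = -75/(-58) + ((8*(-2))*sqrt(-5 - 2))/((339/(-355))) = -75*(-1/58) + (-16*I*sqrt(7))/((339*(-1/355))) = 75/58 + (-16*I*sqrt(7))/(-339/355) = 75/58 - 16*I*sqrt(7)*(-355/339) = 75/58 + 5680*I*sqrt(7)/339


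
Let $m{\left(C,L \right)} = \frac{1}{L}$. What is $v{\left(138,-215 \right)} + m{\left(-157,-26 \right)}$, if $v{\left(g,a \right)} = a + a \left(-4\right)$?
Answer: $\frac{16769}{26} \approx 644.96$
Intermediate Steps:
$v{\left(g,a \right)} = - 3 a$ ($v{\left(g,a \right)} = a - 4 a = - 3 a$)
$v{\left(138,-215 \right)} + m{\left(-157,-26 \right)} = \left(-3\right) \left(-215\right) + \frac{1}{-26} = 645 - \frac{1}{26} = \frac{16769}{26}$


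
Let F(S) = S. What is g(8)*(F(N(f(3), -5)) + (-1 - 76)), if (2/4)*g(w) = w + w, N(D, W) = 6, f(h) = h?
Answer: -2272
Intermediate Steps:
g(w) = 4*w (g(w) = 2*(w + w) = 2*(2*w) = 4*w)
g(8)*(F(N(f(3), -5)) + (-1 - 76)) = (4*8)*(6 + (-1 - 76)) = 32*(6 - 77) = 32*(-71) = -2272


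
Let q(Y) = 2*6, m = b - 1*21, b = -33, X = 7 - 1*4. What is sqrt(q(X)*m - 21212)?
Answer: 2*I*sqrt(5465) ≈ 147.85*I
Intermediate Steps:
X = 3 (X = 7 - 4 = 3)
m = -54 (m = -33 - 1*21 = -33 - 21 = -54)
q(Y) = 12
sqrt(q(X)*m - 21212) = sqrt(12*(-54) - 21212) = sqrt(-648 - 21212) = sqrt(-21860) = 2*I*sqrt(5465)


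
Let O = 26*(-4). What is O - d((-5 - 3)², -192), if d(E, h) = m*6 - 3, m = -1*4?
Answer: -77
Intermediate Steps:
m = -4
d(E, h) = -27 (d(E, h) = -4*6 - 3 = -24 - 3 = -27)
O = -104
O - d((-5 - 3)², -192) = -104 - 1*(-27) = -104 + 27 = -77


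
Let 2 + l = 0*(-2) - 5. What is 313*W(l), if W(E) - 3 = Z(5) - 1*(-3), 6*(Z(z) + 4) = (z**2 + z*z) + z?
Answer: 20971/6 ≈ 3495.2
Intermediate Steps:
Z(z) = -4 + z**2/3 + z/6 (Z(z) = -4 + ((z**2 + z*z) + z)/6 = -4 + ((z**2 + z**2) + z)/6 = -4 + (2*z**2 + z)/6 = -4 + (z + 2*z**2)/6 = -4 + (z**2/3 + z/6) = -4 + z**2/3 + z/6)
l = -7 (l = -2 + (0*(-2) - 5) = -2 + (0 - 5) = -2 - 5 = -7)
W(E) = 67/6 (W(E) = 3 + ((-4 + (1/3)*5**2 + (1/6)*5) - 1*(-3)) = 3 + ((-4 + (1/3)*25 + 5/6) + 3) = 3 + ((-4 + 25/3 + 5/6) + 3) = 3 + (31/6 + 3) = 3 + 49/6 = 67/6)
313*W(l) = 313*(67/6) = 20971/6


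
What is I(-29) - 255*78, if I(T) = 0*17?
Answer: -19890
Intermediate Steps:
I(T) = 0
I(-29) - 255*78 = 0 - 255*78 = 0 - 1*19890 = 0 - 19890 = -19890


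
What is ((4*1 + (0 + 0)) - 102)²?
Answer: 9604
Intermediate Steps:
((4*1 + (0 + 0)) - 102)² = ((4 + 0) - 102)² = (4 - 102)² = (-98)² = 9604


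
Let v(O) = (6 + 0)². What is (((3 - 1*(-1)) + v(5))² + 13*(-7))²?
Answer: 2277081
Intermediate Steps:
v(O) = 36 (v(O) = 6² = 36)
(((3 - 1*(-1)) + v(5))² + 13*(-7))² = (((3 - 1*(-1)) + 36)² + 13*(-7))² = (((3 + 1) + 36)² - 91)² = ((4 + 36)² - 91)² = (40² - 91)² = (1600 - 91)² = 1509² = 2277081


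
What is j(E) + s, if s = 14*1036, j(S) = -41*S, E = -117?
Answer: 19301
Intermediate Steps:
s = 14504
j(E) + s = -41*(-117) + 14504 = 4797 + 14504 = 19301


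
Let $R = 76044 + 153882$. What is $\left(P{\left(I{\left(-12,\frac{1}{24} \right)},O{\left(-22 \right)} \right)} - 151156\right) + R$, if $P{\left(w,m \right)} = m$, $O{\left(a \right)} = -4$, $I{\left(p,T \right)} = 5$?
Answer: $78766$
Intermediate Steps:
$R = 229926$
$\left(P{\left(I{\left(-12,\frac{1}{24} \right)},O{\left(-22 \right)} \right)} - 151156\right) + R = \left(-4 - 151156\right) + 229926 = -151160 + 229926 = 78766$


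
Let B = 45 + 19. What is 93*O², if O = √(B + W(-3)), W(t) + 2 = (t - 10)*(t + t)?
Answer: 13020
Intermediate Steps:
B = 64
W(t) = -2 + 2*t*(-10 + t) (W(t) = -2 + (t - 10)*(t + t) = -2 + (-10 + t)*(2*t) = -2 + 2*t*(-10 + t))
O = 2*√35 (O = √(64 + (-2 - 20*(-3) + 2*(-3)²)) = √(64 + (-2 + 60 + 2*9)) = √(64 + (-2 + 60 + 18)) = √(64 + 76) = √140 = 2*√35 ≈ 11.832)
93*O² = 93*(2*√35)² = 93*140 = 13020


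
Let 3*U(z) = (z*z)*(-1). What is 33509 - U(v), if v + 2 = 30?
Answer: 101311/3 ≈ 33770.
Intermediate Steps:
v = 28 (v = -2 + 30 = 28)
U(z) = -z²/3 (U(z) = ((z*z)*(-1))/3 = (z²*(-1))/3 = (-z²)/3 = -z²/3)
33509 - U(v) = 33509 - (-1)*28²/3 = 33509 - (-1)*784/3 = 33509 - 1*(-784/3) = 33509 + 784/3 = 101311/3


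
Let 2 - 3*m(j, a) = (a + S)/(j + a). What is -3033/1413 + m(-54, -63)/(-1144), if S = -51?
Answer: -5639132/2626767 ≈ -2.1468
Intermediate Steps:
m(j, a) = 2/3 - (-51 + a)/(3*(a + j)) (m(j, a) = 2/3 - (a - 51)/(3*(j + a)) = 2/3 - (-51 + a)/(3*(a + j)))
-3033/1413 + m(-54, -63)/(-1144) = -3033/1413 + ((51 - 63 + 2*(-54))/(3*(-63 - 54)))/(-1144) = -3033*1/1413 + ((1/3)*(51 - 63 - 108)/(-117))*(-1/1144) = -337/157 + ((1/3)*(-1/117)*(-120))*(-1/1144) = -337/157 + (40/117)*(-1/1144) = -337/157 - 5/16731 = -5639132/2626767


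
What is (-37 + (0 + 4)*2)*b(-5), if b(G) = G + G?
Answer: 290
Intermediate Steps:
b(G) = 2*G
(-37 + (0 + 4)*2)*b(-5) = (-37 + (0 + 4)*2)*(2*(-5)) = (-37 + 4*2)*(-10) = (-37 + 8)*(-10) = -29*(-10) = 290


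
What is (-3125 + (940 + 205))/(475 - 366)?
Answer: -1980/109 ≈ -18.165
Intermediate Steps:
(-3125 + (940 + 205))/(475 - 366) = (-3125 + 1145)/109 = -1980*1/109 = -1980/109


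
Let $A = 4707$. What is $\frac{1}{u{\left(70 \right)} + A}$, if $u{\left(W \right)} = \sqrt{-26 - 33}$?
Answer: $\frac{4707}{22155908} - \frac{i \sqrt{59}}{22155908} \approx 0.00021245 - 3.4669 \cdot 10^{-7} i$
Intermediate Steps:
$u{\left(W \right)} = i \sqrt{59}$ ($u{\left(W \right)} = \sqrt{-59} = i \sqrt{59}$)
$\frac{1}{u{\left(70 \right)} + A} = \frac{1}{i \sqrt{59} + 4707} = \frac{1}{4707 + i \sqrt{59}}$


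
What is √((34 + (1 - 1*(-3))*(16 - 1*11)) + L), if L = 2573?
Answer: √2627 ≈ 51.254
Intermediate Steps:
√((34 + (1 - 1*(-3))*(16 - 1*11)) + L) = √((34 + (1 - 1*(-3))*(16 - 1*11)) + 2573) = √((34 + (1 + 3)*(16 - 11)) + 2573) = √((34 + 4*5) + 2573) = √((34 + 20) + 2573) = √(54 + 2573) = √2627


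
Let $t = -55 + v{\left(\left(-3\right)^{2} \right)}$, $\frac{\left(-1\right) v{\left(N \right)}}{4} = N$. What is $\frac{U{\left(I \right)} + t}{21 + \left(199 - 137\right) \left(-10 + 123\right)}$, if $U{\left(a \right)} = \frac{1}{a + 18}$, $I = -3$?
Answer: $- \frac{1364}{105405} \approx -0.012941$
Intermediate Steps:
$v{\left(N \right)} = - 4 N$
$U{\left(a \right)} = \frac{1}{18 + a}$
$t = -91$ ($t = -55 - 4 \left(-3\right)^{2} = -55 - 36 = -91$)
$\frac{U{\left(I \right)} + t}{21 + \left(199 - 137\right) \left(-10 + 123\right)} = \frac{\frac{1}{18 - 3} - 91}{21 + \left(199 - 137\right) \left(-10 + 123\right)} = \frac{\frac{1}{15} - 91}{21 + 62 \cdot 113} = \frac{\frac{1}{15} - 91}{21 + 7006} = - \frac{1364}{15 \cdot 7027} = \left(- \frac{1364}{15}\right) \frac{1}{7027} = - \frac{1364}{105405}$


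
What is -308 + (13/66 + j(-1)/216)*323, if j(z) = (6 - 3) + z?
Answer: -286769/1188 ≈ -241.39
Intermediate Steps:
j(z) = 3 + z
-308 + (13/66 + j(-1)/216)*323 = -308 + (13/66 + (3 - 1)/216)*323 = -308 + (13*(1/66) + 2*(1/216))*323 = -308 + (13/66 + 1/108)*323 = -308 + (245/1188)*323 = -308 + 79135/1188 = -286769/1188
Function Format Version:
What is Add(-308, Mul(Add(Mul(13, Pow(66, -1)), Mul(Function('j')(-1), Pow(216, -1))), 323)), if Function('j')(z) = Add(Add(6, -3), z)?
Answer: Rational(-286769, 1188) ≈ -241.39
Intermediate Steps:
Function('j')(z) = Add(3, z)
Add(-308, Mul(Add(Mul(13, Pow(66, -1)), Mul(Function('j')(-1), Pow(216, -1))), 323)) = Add(-308, Mul(Add(Mul(13, Pow(66, -1)), Mul(Add(3, -1), Pow(216, -1))), 323)) = Add(-308, Mul(Add(Mul(13, Rational(1, 66)), Mul(2, Rational(1, 216))), 323)) = Add(-308, Mul(Add(Rational(13, 66), Rational(1, 108)), 323)) = Add(-308, Mul(Rational(245, 1188), 323)) = Add(-308, Rational(79135, 1188)) = Rational(-286769, 1188)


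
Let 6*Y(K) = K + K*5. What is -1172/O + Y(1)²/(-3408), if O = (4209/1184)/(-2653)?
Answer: 1394034880727/1593808 ≈ 8.7466e+5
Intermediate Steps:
Y(K) = K (Y(K) = (K + K*5)/6 = (K + 5*K)/6 = (6*K)/6 = K)
O = -4209/3141152 (O = (4209*(1/1184))*(-1/2653) = (4209/1184)*(-1/2653) = -4209/3141152 ≈ -0.0013400)
-1172/O + Y(1)²/(-3408) = -1172/(-4209/3141152) + 1²/(-3408) = -1172*(-3141152/4209) + 1*(-1/3408) = 3681430144/4209 - 1/3408 = 1394034880727/1593808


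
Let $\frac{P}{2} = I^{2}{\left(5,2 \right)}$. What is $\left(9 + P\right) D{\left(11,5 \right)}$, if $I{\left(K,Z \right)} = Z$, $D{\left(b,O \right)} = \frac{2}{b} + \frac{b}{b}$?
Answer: $\frac{221}{11} \approx 20.091$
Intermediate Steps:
$D{\left(b,O \right)} = 1 + \frac{2}{b}$ ($D{\left(b,O \right)} = \frac{2}{b} + 1 = 1 + \frac{2}{b}$)
$P = 8$ ($P = 2 \cdot 2^{2} = 2 \cdot 4 = 8$)
$\left(9 + P\right) D{\left(11,5 \right)} = \left(9 + 8\right) \frac{2 + 11}{11} = 17 \cdot \frac{1}{11} \cdot 13 = 17 \cdot \frac{13}{11} = \frac{221}{11}$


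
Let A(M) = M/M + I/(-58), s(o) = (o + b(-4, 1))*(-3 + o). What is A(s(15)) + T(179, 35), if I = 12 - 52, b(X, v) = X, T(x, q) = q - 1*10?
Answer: 774/29 ≈ 26.690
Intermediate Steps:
T(x, q) = -10 + q (T(x, q) = q - 10 = -10 + q)
I = -40
s(o) = (-4 + o)*(-3 + o) (s(o) = (o - 4)*(-3 + o) = (-4 + o)*(-3 + o))
A(M) = 49/29 (A(M) = M/M - 40/(-58) = 1 - 40*(-1/58) = 1 + 20/29 = 49/29)
A(s(15)) + T(179, 35) = 49/29 + (-10 + 35) = 49/29 + 25 = 774/29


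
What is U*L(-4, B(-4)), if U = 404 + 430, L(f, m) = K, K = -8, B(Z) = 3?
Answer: -6672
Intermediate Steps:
L(f, m) = -8
U = 834
U*L(-4, B(-4)) = 834*(-8) = -6672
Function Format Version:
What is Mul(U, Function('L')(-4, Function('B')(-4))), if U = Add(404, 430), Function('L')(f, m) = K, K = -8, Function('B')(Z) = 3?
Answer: -6672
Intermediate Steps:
Function('L')(f, m) = -8
U = 834
Mul(U, Function('L')(-4, Function('B')(-4))) = Mul(834, -8) = -6672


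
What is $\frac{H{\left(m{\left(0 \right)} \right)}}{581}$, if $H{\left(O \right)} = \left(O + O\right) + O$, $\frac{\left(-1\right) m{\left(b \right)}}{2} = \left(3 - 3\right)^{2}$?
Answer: $0$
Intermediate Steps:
$m{\left(b \right)} = 0$ ($m{\left(b \right)} = - 2 \left(3 - 3\right)^{2} = - 2 \cdot 0^{2} = \left(-2\right) 0 = 0$)
$H{\left(O \right)} = 3 O$ ($H{\left(O \right)} = 2 O + O = 3 O$)
$\frac{H{\left(m{\left(0 \right)} \right)}}{581} = \frac{3 \cdot 0}{581} = 0 \cdot \frac{1}{581} = 0$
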